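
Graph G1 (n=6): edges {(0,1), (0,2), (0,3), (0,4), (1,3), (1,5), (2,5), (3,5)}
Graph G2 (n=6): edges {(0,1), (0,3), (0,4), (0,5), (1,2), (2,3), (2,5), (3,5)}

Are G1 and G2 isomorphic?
Yes, isomorphic

The graphs are isomorphic.
One valid mapping φ: V(G1) → V(G2): 0→0, 1→5, 2→1, 3→3, 4→4, 5→2

Verify φ preserves adjacency — for each edge of G1, its image is an edge of G2:
  (0,1) → (φ(0),φ(1)) = (0,5) ∈ E(G2) ✓
  (0,2) → (φ(0),φ(2)) = (0,1) ∈ E(G2) ✓
  (0,3) → (φ(0),φ(3)) = (0,3) ∈ E(G2) ✓
  (0,4) → (φ(0),φ(4)) = (0,4) ∈ E(G2) ✓
  (1,3) → (φ(1),φ(3)) = (3,5) ∈ E(G2) ✓
  (1,5) → (φ(1),φ(5)) = (2,5) ∈ E(G2) ✓
  (2,5) → (φ(2),φ(5)) = (1,2) ∈ E(G2) ✓
  (3,5) → (φ(3),φ(5)) = (2,3) ∈ E(G2) ✓
All 8 edges of G1 map to edges of G2, and |E(G1)| = |E(G2)| = 8, so φ is a bijection on edges as well as vertices. Hence G1 ≅ G2.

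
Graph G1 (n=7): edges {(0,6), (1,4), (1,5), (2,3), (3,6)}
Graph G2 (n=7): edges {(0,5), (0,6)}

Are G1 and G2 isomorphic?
No, not isomorphic

The graphs are NOT isomorphic.

Connected components of G1: 2 component(s) with vertex sets [[1, 4, 5], [0, 2, 3, 6]], sizes [3, 4].
Connected components of G2: 5 component(s) with vertex sets [[1], [2], [3], [4], [0, 5, 6]], sizes [1, 1, 1, 1, 3].
The number of connected components (and the multiset of component sizes) is an isomorphism invariant — an isomorphism maps each component of G1 bijectively onto a component of G2. Since G1 has 2 component(s) and G2 has 5, they cannot be isomorphic.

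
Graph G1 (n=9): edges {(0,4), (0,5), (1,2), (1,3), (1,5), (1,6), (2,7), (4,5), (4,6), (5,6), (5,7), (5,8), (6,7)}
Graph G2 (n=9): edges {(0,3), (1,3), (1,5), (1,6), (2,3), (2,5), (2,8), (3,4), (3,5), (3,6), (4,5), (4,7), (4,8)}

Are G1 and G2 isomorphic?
Yes, isomorphic

The graphs are isomorphic.
One valid mapping φ: V(G1) → V(G2): 0→6, 1→4, 2→8, 3→7, 4→1, 5→3, 6→5, 7→2, 8→0

Verify φ preserves adjacency — for each edge of G1, its image is an edge of G2:
  (0,4) → (φ(0),φ(4)) = (1,6) ∈ E(G2) ✓
  (0,5) → (φ(0),φ(5)) = (3,6) ∈ E(G2) ✓
  (1,2) → (φ(1),φ(2)) = (4,8) ∈ E(G2) ✓
  (1,3) → (φ(1),φ(3)) = (4,7) ∈ E(G2) ✓
  (1,5) → (φ(1),φ(5)) = (3,4) ∈ E(G2) ✓
  (1,6) → (φ(1),φ(6)) = (4,5) ∈ E(G2) ✓
  (2,7) → (φ(2),φ(7)) = (2,8) ∈ E(G2) ✓
  (4,5) → (φ(4),φ(5)) = (1,3) ∈ E(G2) ✓
  (4,6) → (φ(4),φ(6)) = (1,5) ∈ E(G2) ✓
  (5,6) → (φ(5),φ(6)) = (3,5) ∈ E(G2) ✓
  (5,7) → (φ(5),φ(7)) = (2,3) ∈ E(G2) ✓
  (5,8) → (φ(5),φ(8)) = (0,3) ∈ E(G2) ✓
  (6,7) → (φ(6),φ(7)) = (2,5) ∈ E(G2) ✓
All 13 edges of G1 map to edges of G2, and |E(G1)| = |E(G2)| = 13, so φ is a bijection on edges as well as vertices. Hence G1 ≅ G2.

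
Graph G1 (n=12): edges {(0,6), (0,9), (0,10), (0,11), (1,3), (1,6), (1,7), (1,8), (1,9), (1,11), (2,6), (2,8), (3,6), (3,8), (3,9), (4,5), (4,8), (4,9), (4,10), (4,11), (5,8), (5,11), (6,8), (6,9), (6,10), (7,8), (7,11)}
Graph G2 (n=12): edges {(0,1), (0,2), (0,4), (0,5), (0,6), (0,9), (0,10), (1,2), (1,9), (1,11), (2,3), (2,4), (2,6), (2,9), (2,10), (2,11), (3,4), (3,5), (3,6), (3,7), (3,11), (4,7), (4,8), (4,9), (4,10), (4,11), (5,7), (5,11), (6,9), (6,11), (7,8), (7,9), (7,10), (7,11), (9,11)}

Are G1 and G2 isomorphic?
No, not isomorphic

The graphs are NOT isomorphic.

Counting triangles (3-cliques): G1 has 14, G2 has 35.
Triangle count is an isomorphism invariant, so differing triangle counts rule out isomorphism.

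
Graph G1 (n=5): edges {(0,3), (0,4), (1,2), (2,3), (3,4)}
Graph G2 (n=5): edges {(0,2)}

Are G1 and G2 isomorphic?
No, not isomorphic

The graphs are NOT isomorphic.

Counting triangles (3-cliques): G1 has 1, G2 has 0.
Triangle count is an isomorphism invariant, so differing triangle counts rule out isomorphism.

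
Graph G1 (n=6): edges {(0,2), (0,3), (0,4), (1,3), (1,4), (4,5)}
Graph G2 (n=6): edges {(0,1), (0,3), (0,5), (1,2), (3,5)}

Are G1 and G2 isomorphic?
No, not isomorphic

The graphs are NOT isomorphic.

Connected components of G1: 1 component(s) with vertex sets [[0, 1, 2, 3, 4, 5]], sizes [6].
Connected components of G2: 2 component(s) with vertex sets [[4], [0, 1, 2, 3, 5]], sizes [1, 5].
The number of connected components (and the multiset of component sizes) is an isomorphism invariant — an isomorphism maps each component of G1 bijectively onto a component of G2. Since G1 has 1 component(s) and G2 has 2, they cannot be isomorphic.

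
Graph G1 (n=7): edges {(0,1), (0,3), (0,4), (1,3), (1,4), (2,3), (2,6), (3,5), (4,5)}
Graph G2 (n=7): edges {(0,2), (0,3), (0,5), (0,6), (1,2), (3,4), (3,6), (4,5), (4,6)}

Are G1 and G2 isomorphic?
Yes, isomorphic

The graphs are isomorphic.
One valid mapping φ: V(G1) → V(G2): 0→3, 1→6, 2→2, 3→0, 4→4, 5→5, 6→1

Verify φ preserves adjacency — for each edge of G1, its image is an edge of G2:
  (0,1) → (φ(0),φ(1)) = (3,6) ∈ E(G2) ✓
  (0,3) → (φ(0),φ(3)) = (0,3) ∈ E(G2) ✓
  (0,4) → (φ(0),φ(4)) = (3,4) ∈ E(G2) ✓
  (1,3) → (φ(1),φ(3)) = (0,6) ∈ E(G2) ✓
  (1,4) → (φ(1),φ(4)) = (4,6) ∈ E(G2) ✓
  (2,3) → (φ(2),φ(3)) = (0,2) ∈ E(G2) ✓
  (2,6) → (φ(2),φ(6)) = (1,2) ∈ E(G2) ✓
  (3,5) → (φ(3),φ(5)) = (0,5) ∈ E(G2) ✓
  (4,5) → (φ(4),φ(5)) = (4,5) ∈ E(G2) ✓
All 9 edges of G1 map to edges of G2, and |E(G1)| = |E(G2)| = 9, so φ is a bijection on edges as well as vertices. Hence G1 ≅ G2.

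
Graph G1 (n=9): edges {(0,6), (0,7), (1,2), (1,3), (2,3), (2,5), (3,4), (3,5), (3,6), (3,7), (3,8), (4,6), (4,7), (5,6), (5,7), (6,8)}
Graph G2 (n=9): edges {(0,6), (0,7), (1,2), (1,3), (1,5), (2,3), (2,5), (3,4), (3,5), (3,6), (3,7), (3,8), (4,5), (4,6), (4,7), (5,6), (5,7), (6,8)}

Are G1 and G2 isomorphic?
No, not isomorphic

The graphs are NOT isomorphic.

Counting edges: G1 has 16 edge(s); G2 has 18 edge(s).
Edge count is an isomorphism invariant (a bijection on vertices induces a bijection on edges), so differing edge counts rule out isomorphism.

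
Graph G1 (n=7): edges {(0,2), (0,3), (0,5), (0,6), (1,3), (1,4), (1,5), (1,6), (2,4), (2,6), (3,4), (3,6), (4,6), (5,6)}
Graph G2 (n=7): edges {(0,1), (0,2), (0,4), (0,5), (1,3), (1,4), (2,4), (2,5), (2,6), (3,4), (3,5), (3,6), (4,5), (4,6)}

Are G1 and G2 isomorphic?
Yes, isomorphic

The graphs are isomorphic.
One valid mapping φ: V(G1) → V(G2): 0→3, 1→0, 2→6, 3→5, 4→2, 5→1, 6→4

Verify φ preserves adjacency — for each edge of G1, its image is an edge of G2:
  (0,2) → (φ(0),φ(2)) = (3,6) ∈ E(G2) ✓
  (0,3) → (φ(0),φ(3)) = (3,5) ∈ E(G2) ✓
  (0,5) → (φ(0),φ(5)) = (1,3) ∈ E(G2) ✓
  (0,6) → (φ(0),φ(6)) = (3,4) ∈ E(G2) ✓
  (1,3) → (φ(1),φ(3)) = (0,5) ∈ E(G2) ✓
  (1,4) → (φ(1),φ(4)) = (0,2) ∈ E(G2) ✓
  (1,5) → (φ(1),φ(5)) = (0,1) ∈ E(G2) ✓
  (1,6) → (φ(1),φ(6)) = (0,4) ∈ E(G2) ✓
  (2,4) → (φ(2),φ(4)) = (2,6) ∈ E(G2) ✓
  (2,6) → (φ(2),φ(6)) = (4,6) ∈ E(G2) ✓
  (3,4) → (φ(3),φ(4)) = (2,5) ∈ E(G2) ✓
  (3,6) → (φ(3),φ(6)) = (4,5) ∈ E(G2) ✓
  (4,6) → (φ(4),φ(6)) = (2,4) ∈ E(G2) ✓
  (5,6) → (φ(5),φ(6)) = (1,4) ∈ E(G2) ✓
All 14 edges of G1 map to edges of G2, and |E(G1)| = |E(G2)| = 14, so φ is a bijection on edges as well as vertices. Hence G1 ≅ G2.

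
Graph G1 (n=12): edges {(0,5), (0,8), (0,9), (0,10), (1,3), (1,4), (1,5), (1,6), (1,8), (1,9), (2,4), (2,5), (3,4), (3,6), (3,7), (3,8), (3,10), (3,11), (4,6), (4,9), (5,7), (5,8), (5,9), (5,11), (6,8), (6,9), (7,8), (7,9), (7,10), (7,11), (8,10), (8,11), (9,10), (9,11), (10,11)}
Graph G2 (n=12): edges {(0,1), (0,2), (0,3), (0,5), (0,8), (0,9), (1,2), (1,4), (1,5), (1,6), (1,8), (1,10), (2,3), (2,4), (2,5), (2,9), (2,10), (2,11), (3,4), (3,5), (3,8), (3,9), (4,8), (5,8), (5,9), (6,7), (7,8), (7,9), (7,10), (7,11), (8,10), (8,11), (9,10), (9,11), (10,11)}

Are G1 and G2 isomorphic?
Yes, isomorphic

The graphs are isomorphic.
One valid mapping φ: V(G1) → V(G2): 0→4, 1→10, 2→6, 3→9, 4→7, 5→1, 6→11, 7→5, 8→2, 9→8, 10→3, 11→0

Verify φ preserves adjacency — for each edge of G1, its image is an edge of G2:
  (0,5) → (φ(0),φ(5)) = (1,4) ∈ E(G2) ✓
  (0,8) → (φ(0),φ(8)) = (2,4) ∈ E(G2) ✓
  (0,9) → (φ(0),φ(9)) = (4,8) ∈ E(G2) ✓
  (0,10) → (φ(0),φ(10)) = (3,4) ∈ E(G2) ✓
  (1,3) → (φ(1),φ(3)) = (9,10) ∈ E(G2) ✓
  (1,4) → (φ(1),φ(4)) = (7,10) ∈ E(G2) ✓
  (1,5) → (φ(1),φ(5)) = (1,10) ∈ E(G2) ✓
  (1,6) → (φ(1),φ(6)) = (10,11) ∈ E(G2) ✓
  (1,8) → (φ(1),φ(8)) = (2,10) ∈ E(G2) ✓
  (1,9) → (φ(1),φ(9)) = (8,10) ∈ E(G2) ✓
  (2,4) → (φ(2),φ(4)) = (6,7) ∈ E(G2) ✓
  (2,5) → (φ(2),φ(5)) = (1,6) ∈ E(G2) ✓
  (3,4) → (φ(3),φ(4)) = (7,9) ∈ E(G2) ✓
  (3,6) → (φ(3),φ(6)) = (9,11) ∈ E(G2) ✓
  (3,7) → (φ(3),φ(7)) = (5,9) ∈ E(G2) ✓
  (3,8) → (φ(3),φ(8)) = (2,9) ∈ E(G2) ✓
  (3,10) → (φ(3),φ(10)) = (3,9) ∈ E(G2) ✓
  (3,11) → (φ(3),φ(11)) = (0,9) ∈ E(G2) ✓
  (4,6) → (φ(4),φ(6)) = (7,11) ∈ E(G2) ✓
  (4,9) → (φ(4),φ(9)) = (7,8) ∈ E(G2) ✓
  (5,7) → (φ(5),φ(7)) = (1,5) ∈ E(G2) ✓
  (5,8) → (φ(5),φ(8)) = (1,2) ∈ E(G2) ✓
  (5,9) → (φ(5),φ(9)) = (1,8) ∈ E(G2) ✓
  (5,11) → (φ(5),φ(11)) = (0,1) ∈ E(G2) ✓
  (6,8) → (φ(6),φ(8)) = (2,11) ∈ E(G2) ✓
  (6,9) → (φ(6),φ(9)) = (8,11) ∈ E(G2) ✓
  (7,8) → (φ(7),φ(8)) = (2,5) ∈ E(G2) ✓
  (7,9) → (φ(7),φ(9)) = (5,8) ∈ E(G2) ✓
  (7,10) → (φ(7),φ(10)) = (3,5) ∈ E(G2) ✓
  (7,11) → (φ(7),φ(11)) = (0,5) ∈ E(G2) ✓
  (8,10) → (φ(8),φ(10)) = (2,3) ∈ E(G2) ✓
  (8,11) → (φ(8),φ(11)) = (0,2) ∈ E(G2) ✓
  (9,10) → (φ(9),φ(10)) = (3,8) ∈ E(G2) ✓
  (9,11) → (φ(9),φ(11)) = (0,8) ∈ E(G2) ✓
  (10,11) → (φ(10),φ(11)) = (0,3) ∈ E(G2) ✓
All 35 edges of G1 map to edges of G2, and |E(G1)| = |E(G2)| = 35, so φ is a bijection on edges as well as vertices. Hence G1 ≅ G2.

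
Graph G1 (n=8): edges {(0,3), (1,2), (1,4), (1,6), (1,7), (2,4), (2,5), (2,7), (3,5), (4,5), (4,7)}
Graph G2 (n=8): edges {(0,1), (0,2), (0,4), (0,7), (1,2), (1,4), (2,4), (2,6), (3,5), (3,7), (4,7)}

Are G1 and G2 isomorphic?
Yes, isomorphic

The graphs are isomorphic.
One valid mapping φ: V(G1) → V(G2): 0→5, 1→2, 2→4, 3→3, 4→0, 5→7, 6→6, 7→1

Verify φ preserves adjacency — for each edge of G1, its image is an edge of G2:
  (0,3) → (φ(0),φ(3)) = (3,5) ∈ E(G2) ✓
  (1,2) → (φ(1),φ(2)) = (2,4) ∈ E(G2) ✓
  (1,4) → (φ(1),φ(4)) = (0,2) ∈ E(G2) ✓
  (1,6) → (φ(1),φ(6)) = (2,6) ∈ E(G2) ✓
  (1,7) → (φ(1),φ(7)) = (1,2) ∈ E(G2) ✓
  (2,4) → (φ(2),φ(4)) = (0,4) ∈ E(G2) ✓
  (2,5) → (φ(2),φ(5)) = (4,7) ∈ E(G2) ✓
  (2,7) → (φ(2),φ(7)) = (1,4) ∈ E(G2) ✓
  (3,5) → (φ(3),φ(5)) = (3,7) ∈ E(G2) ✓
  (4,5) → (φ(4),φ(5)) = (0,7) ∈ E(G2) ✓
  (4,7) → (φ(4),φ(7)) = (0,1) ∈ E(G2) ✓
All 11 edges of G1 map to edges of G2, and |E(G1)| = |E(G2)| = 11, so φ is a bijection on edges as well as vertices. Hence G1 ≅ G2.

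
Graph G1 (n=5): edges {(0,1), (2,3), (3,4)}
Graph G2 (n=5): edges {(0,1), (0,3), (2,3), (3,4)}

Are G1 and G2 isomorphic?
No, not isomorphic

The graphs are NOT isomorphic.

Counting edges: G1 has 3 edge(s); G2 has 4 edge(s).
Edge count is an isomorphism invariant (a bijection on vertices induces a bijection on edges), so differing edge counts rule out isomorphism.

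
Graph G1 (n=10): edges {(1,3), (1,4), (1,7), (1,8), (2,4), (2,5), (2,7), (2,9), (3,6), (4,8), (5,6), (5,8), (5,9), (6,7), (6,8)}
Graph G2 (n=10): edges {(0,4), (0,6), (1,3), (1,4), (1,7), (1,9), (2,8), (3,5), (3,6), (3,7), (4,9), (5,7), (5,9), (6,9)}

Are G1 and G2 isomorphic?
No, not isomorphic

The graphs are NOT isomorphic.

Degrees in G1: deg(0)=0, deg(1)=4, deg(2)=4, deg(3)=2, deg(4)=3, deg(5)=4, deg(6)=4, deg(7)=3, deg(8)=4, deg(9)=2.
Sorted degree sequence of G1: [4, 4, 4, 4, 4, 3, 3, 2, 2, 0].
Degrees in G2: deg(0)=2, deg(1)=4, deg(2)=1, deg(3)=4, deg(4)=3, deg(5)=3, deg(6)=3, deg(7)=3, deg(8)=1, deg(9)=4.
Sorted degree sequence of G2: [4, 4, 4, 3, 3, 3, 3, 2, 1, 1].
The (sorted) degree sequence is an isomorphism invariant, so since G1 and G2 have different degree sequences they cannot be isomorphic.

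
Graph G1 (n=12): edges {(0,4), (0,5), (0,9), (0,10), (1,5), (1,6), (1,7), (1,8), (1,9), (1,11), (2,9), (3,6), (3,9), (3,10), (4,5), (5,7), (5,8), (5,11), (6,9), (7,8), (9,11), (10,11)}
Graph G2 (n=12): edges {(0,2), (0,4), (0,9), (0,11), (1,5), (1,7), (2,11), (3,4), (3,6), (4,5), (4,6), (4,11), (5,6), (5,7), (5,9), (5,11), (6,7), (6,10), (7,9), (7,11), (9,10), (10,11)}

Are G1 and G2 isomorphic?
No, not isomorphic

The graphs are NOT isomorphic.

Connected components of G1: 1 component(s) with vertex sets [[0, 1, 2, 3, 4, 5, 6, 7, 8, 9, 10, 11]], sizes [12].
Connected components of G2: 2 component(s) with vertex sets [[8], [0, 1, 2, 3, 4, 5, 6, 7, 9, 10, 11]], sizes [1, 11].
The number of connected components (and the multiset of component sizes) is an isomorphism invariant — an isomorphism maps each component of G1 bijectively onto a component of G2. Since G1 has 1 component(s) and G2 has 2, they cannot be isomorphic.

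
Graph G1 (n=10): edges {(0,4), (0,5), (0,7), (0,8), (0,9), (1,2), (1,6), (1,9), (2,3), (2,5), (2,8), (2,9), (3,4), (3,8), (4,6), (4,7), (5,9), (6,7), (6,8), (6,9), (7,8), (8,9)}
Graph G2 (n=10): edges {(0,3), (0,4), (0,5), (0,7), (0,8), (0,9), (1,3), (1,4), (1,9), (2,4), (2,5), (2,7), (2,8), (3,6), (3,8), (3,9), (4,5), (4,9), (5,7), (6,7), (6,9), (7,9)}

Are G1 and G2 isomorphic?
Yes, isomorphic

The graphs are isomorphic.
One valid mapping φ: V(G1) → V(G2): 0→7, 1→1, 2→3, 3→8, 4→2, 5→6, 6→4, 7→5, 8→0, 9→9

Verify φ preserves adjacency — for each edge of G1, its image is an edge of G2:
  (0,4) → (φ(0),φ(4)) = (2,7) ∈ E(G2) ✓
  (0,5) → (φ(0),φ(5)) = (6,7) ∈ E(G2) ✓
  (0,7) → (φ(0),φ(7)) = (5,7) ∈ E(G2) ✓
  (0,8) → (φ(0),φ(8)) = (0,7) ∈ E(G2) ✓
  (0,9) → (φ(0),φ(9)) = (7,9) ∈ E(G2) ✓
  (1,2) → (φ(1),φ(2)) = (1,3) ∈ E(G2) ✓
  (1,6) → (φ(1),φ(6)) = (1,4) ∈ E(G2) ✓
  (1,9) → (φ(1),φ(9)) = (1,9) ∈ E(G2) ✓
  (2,3) → (φ(2),φ(3)) = (3,8) ∈ E(G2) ✓
  (2,5) → (φ(2),φ(5)) = (3,6) ∈ E(G2) ✓
  (2,8) → (φ(2),φ(8)) = (0,3) ∈ E(G2) ✓
  (2,9) → (φ(2),φ(9)) = (3,9) ∈ E(G2) ✓
  (3,4) → (φ(3),φ(4)) = (2,8) ∈ E(G2) ✓
  (3,8) → (φ(3),φ(8)) = (0,8) ∈ E(G2) ✓
  (4,6) → (φ(4),φ(6)) = (2,4) ∈ E(G2) ✓
  (4,7) → (φ(4),φ(7)) = (2,5) ∈ E(G2) ✓
  (5,9) → (φ(5),φ(9)) = (6,9) ∈ E(G2) ✓
  (6,7) → (φ(6),φ(7)) = (4,5) ∈ E(G2) ✓
  (6,8) → (φ(6),φ(8)) = (0,4) ∈ E(G2) ✓
  (6,9) → (φ(6),φ(9)) = (4,9) ∈ E(G2) ✓
  (7,8) → (φ(7),φ(8)) = (0,5) ∈ E(G2) ✓
  (8,9) → (φ(8),φ(9)) = (0,9) ∈ E(G2) ✓
All 22 edges of G1 map to edges of G2, and |E(G1)| = |E(G2)| = 22, so φ is a bijection on edges as well as vertices. Hence G1 ≅ G2.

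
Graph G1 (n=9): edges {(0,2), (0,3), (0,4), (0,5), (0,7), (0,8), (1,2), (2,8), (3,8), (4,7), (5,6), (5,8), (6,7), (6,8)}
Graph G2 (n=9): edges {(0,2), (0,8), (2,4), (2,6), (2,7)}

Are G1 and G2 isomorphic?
No, not isomorphic

The graphs are NOT isomorphic.

Connected components of G1: 1 component(s) with vertex sets [[0, 1, 2, 3, 4, 5, 6, 7, 8]], sizes [9].
Connected components of G2: 4 component(s) with vertex sets [[1], [3], [5], [0, 2, 4, 6, 7, 8]], sizes [1, 1, 1, 6].
The number of connected components (and the multiset of component sizes) is an isomorphism invariant — an isomorphism maps each component of G1 bijectively onto a component of G2. Since G1 has 1 component(s) and G2 has 4, they cannot be isomorphic.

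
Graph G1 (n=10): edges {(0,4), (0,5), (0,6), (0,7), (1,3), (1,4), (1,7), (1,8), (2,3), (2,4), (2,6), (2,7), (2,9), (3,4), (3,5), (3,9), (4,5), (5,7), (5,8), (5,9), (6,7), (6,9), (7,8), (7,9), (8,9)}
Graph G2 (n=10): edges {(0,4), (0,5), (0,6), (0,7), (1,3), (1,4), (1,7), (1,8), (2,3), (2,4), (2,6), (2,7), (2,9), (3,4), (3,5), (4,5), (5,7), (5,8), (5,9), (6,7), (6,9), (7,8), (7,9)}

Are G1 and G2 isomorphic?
No, not isomorphic

The graphs are NOT isomorphic.

Counting edges: G1 has 25 edge(s); G2 has 23 edge(s).
Edge count is an isomorphism invariant (a bijection on vertices induces a bijection on edges), so differing edge counts rule out isomorphism.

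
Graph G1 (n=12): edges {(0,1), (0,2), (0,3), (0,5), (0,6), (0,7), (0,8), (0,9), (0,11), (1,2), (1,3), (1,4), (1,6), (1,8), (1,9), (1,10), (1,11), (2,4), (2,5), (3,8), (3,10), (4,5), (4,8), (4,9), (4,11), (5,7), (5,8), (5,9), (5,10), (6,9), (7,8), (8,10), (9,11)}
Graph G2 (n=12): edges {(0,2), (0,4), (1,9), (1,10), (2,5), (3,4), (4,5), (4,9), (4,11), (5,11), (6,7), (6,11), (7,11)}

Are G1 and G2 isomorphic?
No, not isomorphic

The graphs are NOT isomorphic.

Connected components of G1: 1 component(s) with vertex sets [[0, 1, 2, 3, 4, 5, 6, 7, 8, 9, 10, 11]], sizes [12].
Connected components of G2: 2 component(s) with vertex sets [[8], [0, 1, 2, 3, 4, 5, 6, 7, 9, 10, 11]], sizes [1, 11].
The number of connected components (and the multiset of component sizes) is an isomorphism invariant — an isomorphism maps each component of G1 bijectively onto a component of G2. Since G1 has 1 component(s) and G2 has 2, they cannot be isomorphic.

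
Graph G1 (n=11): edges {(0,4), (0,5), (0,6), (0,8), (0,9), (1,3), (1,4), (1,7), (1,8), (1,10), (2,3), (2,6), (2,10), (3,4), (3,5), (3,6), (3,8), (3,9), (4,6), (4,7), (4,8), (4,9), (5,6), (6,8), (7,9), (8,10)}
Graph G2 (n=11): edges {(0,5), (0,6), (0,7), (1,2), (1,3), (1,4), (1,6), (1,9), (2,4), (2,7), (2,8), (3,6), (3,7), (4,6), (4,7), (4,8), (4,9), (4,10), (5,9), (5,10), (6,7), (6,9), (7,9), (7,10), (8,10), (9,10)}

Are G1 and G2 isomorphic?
Yes, isomorphic

The graphs are isomorphic.
One valid mapping φ: V(G1) → V(G2): 0→1, 1→10, 2→0, 3→7, 4→4, 5→3, 6→6, 7→8, 8→9, 9→2, 10→5

Verify φ preserves adjacency — for each edge of G1, its image is an edge of G2:
  (0,4) → (φ(0),φ(4)) = (1,4) ∈ E(G2) ✓
  (0,5) → (φ(0),φ(5)) = (1,3) ∈ E(G2) ✓
  (0,6) → (φ(0),φ(6)) = (1,6) ∈ E(G2) ✓
  (0,8) → (φ(0),φ(8)) = (1,9) ∈ E(G2) ✓
  (0,9) → (φ(0),φ(9)) = (1,2) ∈ E(G2) ✓
  (1,3) → (φ(1),φ(3)) = (7,10) ∈ E(G2) ✓
  (1,4) → (φ(1),φ(4)) = (4,10) ∈ E(G2) ✓
  (1,7) → (φ(1),φ(7)) = (8,10) ∈ E(G2) ✓
  (1,8) → (φ(1),φ(8)) = (9,10) ∈ E(G2) ✓
  (1,10) → (φ(1),φ(10)) = (5,10) ∈ E(G2) ✓
  (2,3) → (φ(2),φ(3)) = (0,7) ∈ E(G2) ✓
  (2,6) → (φ(2),φ(6)) = (0,6) ∈ E(G2) ✓
  (2,10) → (φ(2),φ(10)) = (0,5) ∈ E(G2) ✓
  (3,4) → (φ(3),φ(4)) = (4,7) ∈ E(G2) ✓
  (3,5) → (φ(3),φ(5)) = (3,7) ∈ E(G2) ✓
  (3,6) → (φ(3),φ(6)) = (6,7) ∈ E(G2) ✓
  (3,8) → (φ(3),φ(8)) = (7,9) ∈ E(G2) ✓
  (3,9) → (φ(3),φ(9)) = (2,7) ∈ E(G2) ✓
  (4,6) → (φ(4),φ(6)) = (4,6) ∈ E(G2) ✓
  (4,7) → (φ(4),φ(7)) = (4,8) ∈ E(G2) ✓
  (4,8) → (φ(4),φ(8)) = (4,9) ∈ E(G2) ✓
  (4,9) → (φ(4),φ(9)) = (2,4) ∈ E(G2) ✓
  (5,6) → (φ(5),φ(6)) = (3,6) ∈ E(G2) ✓
  (6,8) → (φ(6),φ(8)) = (6,9) ∈ E(G2) ✓
  (7,9) → (φ(7),φ(9)) = (2,8) ∈ E(G2) ✓
  (8,10) → (φ(8),φ(10)) = (5,9) ∈ E(G2) ✓
All 26 edges of G1 map to edges of G2, and |E(G1)| = |E(G2)| = 26, so φ is a bijection on edges as well as vertices. Hence G1 ≅ G2.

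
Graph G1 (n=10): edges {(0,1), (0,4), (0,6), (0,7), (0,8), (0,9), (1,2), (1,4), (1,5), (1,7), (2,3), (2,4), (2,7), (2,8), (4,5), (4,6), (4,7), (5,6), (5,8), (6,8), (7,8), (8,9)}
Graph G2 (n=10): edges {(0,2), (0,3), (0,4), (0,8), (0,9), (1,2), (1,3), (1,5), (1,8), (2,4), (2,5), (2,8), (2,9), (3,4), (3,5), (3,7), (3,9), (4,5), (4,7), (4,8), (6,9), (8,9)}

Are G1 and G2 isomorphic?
Yes, isomorphic

The graphs are isomorphic.
One valid mapping φ: V(G1) → V(G2): 0→4, 1→8, 2→9, 3→6, 4→2, 5→1, 6→5, 7→0, 8→3, 9→7

Verify φ preserves adjacency — for each edge of G1, its image is an edge of G2:
  (0,1) → (φ(0),φ(1)) = (4,8) ∈ E(G2) ✓
  (0,4) → (φ(0),φ(4)) = (2,4) ∈ E(G2) ✓
  (0,6) → (φ(0),φ(6)) = (4,5) ∈ E(G2) ✓
  (0,7) → (φ(0),φ(7)) = (0,4) ∈ E(G2) ✓
  (0,8) → (φ(0),φ(8)) = (3,4) ∈ E(G2) ✓
  (0,9) → (φ(0),φ(9)) = (4,7) ∈ E(G2) ✓
  (1,2) → (φ(1),φ(2)) = (8,9) ∈ E(G2) ✓
  (1,4) → (φ(1),φ(4)) = (2,8) ∈ E(G2) ✓
  (1,5) → (φ(1),φ(5)) = (1,8) ∈ E(G2) ✓
  (1,7) → (φ(1),φ(7)) = (0,8) ∈ E(G2) ✓
  (2,3) → (φ(2),φ(3)) = (6,9) ∈ E(G2) ✓
  (2,4) → (φ(2),φ(4)) = (2,9) ∈ E(G2) ✓
  (2,7) → (φ(2),φ(7)) = (0,9) ∈ E(G2) ✓
  (2,8) → (φ(2),φ(8)) = (3,9) ∈ E(G2) ✓
  (4,5) → (φ(4),φ(5)) = (1,2) ∈ E(G2) ✓
  (4,6) → (φ(4),φ(6)) = (2,5) ∈ E(G2) ✓
  (4,7) → (φ(4),φ(7)) = (0,2) ∈ E(G2) ✓
  (5,6) → (φ(5),φ(6)) = (1,5) ∈ E(G2) ✓
  (5,8) → (φ(5),φ(8)) = (1,3) ∈ E(G2) ✓
  (6,8) → (φ(6),φ(8)) = (3,5) ∈ E(G2) ✓
  (7,8) → (φ(7),φ(8)) = (0,3) ∈ E(G2) ✓
  (8,9) → (φ(8),φ(9)) = (3,7) ∈ E(G2) ✓
All 22 edges of G1 map to edges of G2, and |E(G1)| = |E(G2)| = 22, so φ is a bijection on edges as well as vertices. Hence G1 ≅ G2.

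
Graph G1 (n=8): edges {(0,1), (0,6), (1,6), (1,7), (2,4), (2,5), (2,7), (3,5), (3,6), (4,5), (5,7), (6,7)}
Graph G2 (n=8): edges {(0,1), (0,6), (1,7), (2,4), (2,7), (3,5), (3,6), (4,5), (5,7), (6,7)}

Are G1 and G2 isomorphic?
No, not isomorphic

The graphs are NOT isomorphic.

Counting edges: G1 has 12 edge(s); G2 has 10 edge(s).
Edge count is an isomorphism invariant (a bijection on vertices induces a bijection on edges), so differing edge counts rule out isomorphism.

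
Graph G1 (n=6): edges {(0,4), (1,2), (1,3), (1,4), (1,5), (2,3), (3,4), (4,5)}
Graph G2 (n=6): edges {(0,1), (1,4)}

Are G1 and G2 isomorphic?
No, not isomorphic

The graphs are NOT isomorphic.

Connected components of G1: 1 component(s) with vertex sets [[0, 1, 2, 3, 4, 5]], sizes [6].
Connected components of G2: 4 component(s) with vertex sets [[2], [3], [5], [0, 1, 4]], sizes [1, 1, 1, 3].
The number of connected components (and the multiset of component sizes) is an isomorphism invariant — an isomorphism maps each component of G1 bijectively onto a component of G2. Since G1 has 1 component(s) and G2 has 4, they cannot be isomorphic.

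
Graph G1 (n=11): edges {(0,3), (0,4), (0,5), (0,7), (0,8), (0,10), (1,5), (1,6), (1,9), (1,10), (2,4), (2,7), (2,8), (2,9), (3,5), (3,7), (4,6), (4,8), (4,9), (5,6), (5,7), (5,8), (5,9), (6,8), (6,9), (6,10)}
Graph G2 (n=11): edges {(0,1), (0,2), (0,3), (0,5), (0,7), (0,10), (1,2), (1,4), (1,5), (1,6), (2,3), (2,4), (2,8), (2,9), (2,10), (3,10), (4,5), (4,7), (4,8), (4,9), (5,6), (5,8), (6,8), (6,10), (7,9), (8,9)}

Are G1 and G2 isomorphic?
Yes, isomorphic

The graphs are isomorphic.
One valid mapping φ: V(G1) → V(G2): 0→0, 1→9, 2→6, 3→3, 4→5, 5→2, 6→4, 7→10, 8→1, 9→8, 10→7

Verify φ preserves adjacency — for each edge of G1, its image is an edge of G2:
  (0,3) → (φ(0),φ(3)) = (0,3) ∈ E(G2) ✓
  (0,4) → (φ(0),φ(4)) = (0,5) ∈ E(G2) ✓
  (0,5) → (φ(0),φ(5)) = (0,2) ∈ E(G2) ✓
  (0,7) → (φ(0),φ(7)) = (0,10) ∈ E(G2) ✓
  (0,8) → (φ(0),φ(8)) = (0,1) ∈ E(G2) ✓
  (0,10) → (φ(0),φ(10)) = (0,7) ∈ E(G2) ✓
  (1,5) → (φ(1),φ(5)) = (2,9) ∈ E(G2) ✓
  (1,6) → (φ(1),φ(6)) = (4,9) ∈ E(G2) ✓
  (1,9) → (φ(1),φ(9)) = (8,9) ∈ E(G2) ✓
  (1,10) → (φ(1),φ(10)) = (7,9) ∈ E(G2) ✓
  (2,4) → (φ(2),φ(4)) = (5,6) ∈ E(G2) ✓
  (2,7) → (φ(2),φ(7)) = (6,10) ∈ E(G2) ✓
  (2,8) → (φ(2),φ(8)) = (1,6) ∈ E(G2) ✓
  (2,9) → (φ(2),φ(9)) = (6,8) ∈ E(G2) ✓
  (3,5) → (φ(3),φ(5)) = (2,3) ∈ E(G2) ✓
  (3,7) → (φ(3),φ(7)) = (3,10) ∈ E(G2) ✓
  (4,6) → (φ(4),φ(6)) = (4,5) ∈ E(G2) ✓
  (4,8) → (φ(4),φ(8)) = (1,5) ∈ E(G2) ✓
  (4,9) → (φ(4),φ(9)) = (5,8) ∈ E(G2) ✓
  (5,6) → (φ(5),φ(6)) = (2,4) ∈ E(G2) ✓
  (5,7) → (φ(5),φ(7)) = (2,10) ∈ E(G2) ✓
  (5,8) → (φ(5),φ(8)) = (1,2) ∈ E(G2) ✓
  (5,9) → (φ(5),φ(9)) = (2,8) ∈ E(G2) ✓
  (6,8) → (φ(6),φ(8)) = (1,4) ∈ E(G2) ✓
  (6,9) → (φ(6),φ(9)) = (4,8) ∈ E(G2) ✓
  (6,10) → (φ(6),φ(10)) = (4,7) ∈ E(G2) ✓
All 26 edges of G1 map to edges of G2, and |E(G1)| = |E(G2)| = 26, so φ is a bijection on edges as well as vertices. Hence G1 ≅ G2.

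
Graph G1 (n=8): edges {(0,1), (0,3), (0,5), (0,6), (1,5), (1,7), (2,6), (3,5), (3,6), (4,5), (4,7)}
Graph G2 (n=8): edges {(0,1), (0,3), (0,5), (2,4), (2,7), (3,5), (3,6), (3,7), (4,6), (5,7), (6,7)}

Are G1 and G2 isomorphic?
Yes, isomorphic

The graphs are isomorphic.
One valid mapping φ: V(G1) → V(G2): 0→3, 1→6, 2→1, 3→5, 4→2, 5→7, 6→0, 7→4

Verify φ preserves adjacency — for each edge of G1, its image is an edge of G2:
  (0,1) → (φ(0),φ(1)) = (3,6) ∈ E(G2) ✓
  (0,3) → (φ(0),φ(3)) = (3,5) ∈ E(G2) ✓
  (0,5) → (φ(0),φ(5)) = (3,7) ∈ E(G2) ✓
  (0,6) → (φ(0),φ(6)) = (0,3) ∈ E(G2) ✓
  (1,5) → (φ(1),φ(5)) = (6,7) ∈ E(G2) ✓
  (1,7) → (φ(1),φ(7)) = (4,6) ∈ E(G2) ✓
  (2,6) → (φ(2),φ(6)) = (0,1) ∈ E(G2) ✓
  (3,5) → (φ(3),φ(5)) = (5,7) ∈ E(G2) ✓
  (3,6) → (φ(3),φ(6)) = (0,5) ∈ E(G2) ✓
  (4,5) → (φ(4),φ(5)) = (2,7) ∈ E(G2) ✓
  (4,7) → (φ(4),φ(7)) = (2,4) ∈ E(G2) ✓
All 11 edges of G1 map to edges of G2, and |E(G1)| = |E(G2)| = 11, so φ is a bijection on edges as well as vertices. Hence G1 ≅ G2.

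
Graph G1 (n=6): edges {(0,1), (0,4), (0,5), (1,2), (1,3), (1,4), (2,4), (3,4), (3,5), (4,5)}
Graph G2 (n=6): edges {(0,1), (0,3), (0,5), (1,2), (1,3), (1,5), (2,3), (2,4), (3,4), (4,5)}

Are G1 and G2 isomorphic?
No, not isomorphic

The graphs are NOT isomorphic.

Counting triangles (3-cliques): G1 has 5, G2 has 4.
Triangle count is an isomorphism invariant, so differing triangle counts rule out isomorphism.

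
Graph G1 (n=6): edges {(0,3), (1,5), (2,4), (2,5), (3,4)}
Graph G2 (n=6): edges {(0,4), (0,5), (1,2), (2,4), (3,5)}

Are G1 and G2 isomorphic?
Yes, isomorphic

The graphs are isomorphic.
One valid mapping φ: V(G1) → V(G2): 0→3, 1→1, 2→4, 3→5, 4→0, 5→2

Verify φ preserves adjacency — for each edge of G1, its image is an edge of G2:
  (0,3) → (φ(0),φ(3)) = (3,5) ∈ E(G2) ✓
  (1,5) → (φ(1),φ(5)) = (1,2) ∈ E(G2) ✓
  (2,4) → (φ(2),φ(4)) = (0,4) ∈ E(G2) ✓
  (2,5) → (φ(2),φ(5)) = (2,4) ∈ E(G2) ✓
  (3,4) → (φ(3),φ(4)) = (0,5) ∈ E(G2) ✓
All 5 edges of G1 map to edges of G2, and |E(G1)| = |E(G2)| = 5, so φ is a bijection on edges as well as vertices. Hence G1 ≅ G2.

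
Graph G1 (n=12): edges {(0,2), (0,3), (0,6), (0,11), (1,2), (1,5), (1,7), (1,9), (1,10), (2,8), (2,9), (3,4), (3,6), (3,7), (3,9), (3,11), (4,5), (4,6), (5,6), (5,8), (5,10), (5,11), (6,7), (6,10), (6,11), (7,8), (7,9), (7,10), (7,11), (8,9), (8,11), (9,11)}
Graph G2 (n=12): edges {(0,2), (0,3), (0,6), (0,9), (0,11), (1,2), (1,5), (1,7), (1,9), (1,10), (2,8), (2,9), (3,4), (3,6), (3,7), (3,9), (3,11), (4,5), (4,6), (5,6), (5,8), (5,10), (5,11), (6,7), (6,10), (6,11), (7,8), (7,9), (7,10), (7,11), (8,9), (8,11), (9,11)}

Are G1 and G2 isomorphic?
No, not isomorphic

The graphs are NOT isomorphic.

Counting edges: G1 has 32 edge(s); G2 has 33 edge(s).
Edge count is an isomorphism invariant (a bijection on vertices induces a bijection on edges), so differing edge counts rule out isomorphism.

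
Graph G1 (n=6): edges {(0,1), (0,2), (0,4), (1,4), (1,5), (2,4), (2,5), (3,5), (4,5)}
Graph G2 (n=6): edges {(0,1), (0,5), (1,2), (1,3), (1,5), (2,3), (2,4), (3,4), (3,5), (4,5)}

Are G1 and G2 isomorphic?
No, not isomorphic

The graphs are NOT isomorphic.

Degrees in G1: deg(0)=3, deg(1)=3, deg(2)=3, deg(3)=1, deg(4)=4, deg(5)=4.
Sorted degree sequence of G1: [4, 4, 3, 3, 3, 1].
Degrees in G2: deg(0)=2, deg(1)=4, deg(2)=3, deg(3)=4, deg(4)=3, deg(5)=4.
Sorted degree sequence of G2: [4, 4, 4, 3, 3, 2].
The (sorted) degree sequence is an isomorphism invariant, so since G1 and G2 have different degree sequences they cannot be isomorphic.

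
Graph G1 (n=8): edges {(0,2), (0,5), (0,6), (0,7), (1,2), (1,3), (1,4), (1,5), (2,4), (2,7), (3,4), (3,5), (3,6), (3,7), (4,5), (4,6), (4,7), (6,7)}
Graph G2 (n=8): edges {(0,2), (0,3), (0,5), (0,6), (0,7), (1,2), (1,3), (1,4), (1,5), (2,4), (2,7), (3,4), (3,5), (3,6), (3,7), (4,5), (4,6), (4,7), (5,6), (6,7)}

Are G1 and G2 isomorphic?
No, not isomorphic

The graphs are NOT isomorphic.

Counting edges: G1 has 18 edge(s); G2 has 20 edge(s).
Edge count is an isomorphism invariant (a bijection on vertices induces a bijection on edges), so differing edge counts rule out isomorphism.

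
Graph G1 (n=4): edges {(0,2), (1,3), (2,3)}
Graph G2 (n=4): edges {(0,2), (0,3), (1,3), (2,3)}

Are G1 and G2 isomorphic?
No, not isomorphic

The graphs are NOT isomorphic.

Degrees in G1: deg(0)=1, deg(1)=1, deg(2)=2, deg(3)=2.
Sorted degree sequence of G1: [2, 2, 1, 1].
Degrees in G2: deg(0)=2, deg(1)=1, deg(2)=2, deg(3)=3.
Sorted degree sequence of G2: [3, 2, 2, 1].
The (sorted) degree sequence is an isomorphism invariant, so since G1 and G2 have different degree sequences they cannot be isomorphic.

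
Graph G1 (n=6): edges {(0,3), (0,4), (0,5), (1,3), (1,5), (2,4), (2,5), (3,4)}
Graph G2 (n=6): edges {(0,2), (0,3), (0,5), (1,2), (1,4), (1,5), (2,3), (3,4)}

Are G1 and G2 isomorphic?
Yes, isomorphic

The graphs are isomorphic.
One valid mapping φ: V(G1) → V(G2): 0→2, 1→5, 2→4, 3→0, 4→3, 5→1

Verify φ preserves adjacency — for each edge of G1, its image is an edge of G2:
  (0,3) → (φ(0),φ(3)) = (0,2) ∈ E(G2) ✓
  (0,4) → (φ(0),φ(4)) = (2,3) ∈ E(G2) ✓
  (0,5) → (φ(0),φ(5)) = (1,2) ∈ E(G2) ✓
  (1,3) → (φ(1),φ(3)) = (0,5) ∈ E(G2) ✓
  (1,5) → (φ(1),φ(5)) = (1,5) ∈ E(G2) ✓
  (2,4) → (φ(2),φ(4)) = (3,4) ∈ E(G2) ✓
  (2,5) → (φ(2),φ(5)) = (1,4) ∈ E(G2) ✓
  (3,4) → (φ(3),φ(4)) = (0,3) ∈ E(G2) ✓
All 8 edges of G1 map to edges of G2, and |E(G1)| = |E(G2)| = 8, so φ is a bijection on edges as well as vertices. Hence G1 ≅ G2.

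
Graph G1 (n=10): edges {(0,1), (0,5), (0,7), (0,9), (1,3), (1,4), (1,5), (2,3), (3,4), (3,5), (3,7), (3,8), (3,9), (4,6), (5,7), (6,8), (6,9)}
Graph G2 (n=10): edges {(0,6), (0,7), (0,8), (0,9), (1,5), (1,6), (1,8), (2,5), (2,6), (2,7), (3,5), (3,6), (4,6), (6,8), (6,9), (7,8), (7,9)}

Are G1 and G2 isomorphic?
Yes, isomorphic

The graphs are isomorphic.
One valid mapping φ: V(G1) → V(G2): 0→7, 1→8, 2→4, 3→6, 4→1, 5→0, 6→5, 7→9, 8→3, 9→2

Verify φ preserves adjacency — for each edge of G1, its image is an edge of G2:
  (0,1) → (φ(0),φ(1)) = (7,8) ∈ E(G2) ✓
  (0,5) → (φ(0),φ(5)) = (0,7) ∈ E(G2) ✓
  (0,7) → (φ(0),φ(7)) = (7,9) ∈ E(G2) ✓
  (0,9) → (φ(0),φ(9)) = (2,7) ∈ E(G2) ✓
  (1,3) → (φ(1),φ(3)) = (6,8) ∈ E(G2) ✓
  (1,4) → (φ(1),φ(4)) = (1,8) ∈ E(G2) ✓
  (1,5) → (φ(1),φ(5)) = (0,8) ∈ E(G2) ✓
  (2,3) → (φ(2),φ(3)) = (4,6) ∈ E(G2) ✓
  (3,4) → (φ(3),φ(4)) = (1,6) ∈ E(G2) ✓
  (3,5) → (φ(3),φ(5)) = (0,6) ∈ E(G2) ✓
  (3,7) → (φ(3),φ(7)) = (6,9) ∈ E(G2) ✓
  (3,8) → (φ(3),φ(8)) = (3,6) ∈ E(G2) ✓
  (3,9) → (φ(3),φ(9)) = (2,6) ∈ E(G2) ✓
  (4,6) → (φ(4),φ(6)) = (1,5) ∈ E(G2) ✓
  (5,7) → (φ(5),φ(7)) = (0,9) ∈ E(G2) ✓
  (6,8) → (φ(6),φ(8)) = (3,5) ∈ E(G2) ✓
  (6,9) → (φ(6),φ(9)) = (2,5) ∈ E(G2) ✓
All 17 edges of G1 map to edges of G2, and |E(G1)| = |E(G2)| = 17, so φ is a bijection on edges as well as vertices. Hence G1 ≅ G2.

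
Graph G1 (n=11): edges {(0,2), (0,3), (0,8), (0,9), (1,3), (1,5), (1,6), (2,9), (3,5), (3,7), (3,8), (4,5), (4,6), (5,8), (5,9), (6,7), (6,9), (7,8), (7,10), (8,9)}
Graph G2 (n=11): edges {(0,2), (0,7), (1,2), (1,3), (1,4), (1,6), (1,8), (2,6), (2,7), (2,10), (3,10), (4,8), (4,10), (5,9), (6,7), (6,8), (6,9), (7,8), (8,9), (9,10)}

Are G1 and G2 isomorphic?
Yes, isomorphic

The graphs are isomorphic.
One valid mapping φ: V(G1) → V(G2): 0→7, 1→4, 2→0, 3→8, 4→3, 5→1, 6→10, 7→9, 8→6, 9→2, 10→5

Verify φ preserves adjacency — for each edge of G1, its image is an edge of G2:
  (0,2) → (φ(0),φ(2)) = (0,7) ∈ E(G2) ✓
  (0,3) → (φ(0),φ(3)) = (7,8) ∈ E(G2) ✓
  (0,8) → (φ(0),φ(8)) = (6,7) ∈ E(G2) ✓
  (0,9) → (φ(0),φ(9)) = (2,7) ∈ E(G2) ✓
  (1,3) → (φ(1),φ(3)) = (4,8) ∈ E(G2) ✓
  (1,5) → (φ(1),φ(5)) = (1,4) ∈ E(G2) ✓
  (1,6) → (φ(1),φ(6)) = (4,10) ∈ E(G2) ✓
  (2,9) → (φ(2),φ(9)) = (0,2) ∈ E(G2) ✓
  (3,5) → (φ(3),φ(5)) = (1,8) ∈ E(G2) ✓
  (3,7) → (φ(3),φ(7)) = (8,9) ∈ E(G2) ✓
  (3,8) → (φ(3),φ(8)) = (6,8) ∈ E(G2) ✓
  (4,5) → (φ(4),φ(5)) = (1,3) ∈ E(G2) ✓
  (4,6) → (φ(4),φ(6)) = (3,10) ∈ E(G2) ✓
  (5,8) → (φ(5),φ(8)) = (1,6) ∈ E(G2) ✓
  (5,9) → (φ(5),φ(9)) = (1,2) ∈ E(G2) ✓
  (6,7) → (φ(6),φ(7)) = (9,10) ∈ E(G2) ✓
  (6,9) → (φ(6),φ(9)) = (2,10) ∈ E(G2) ✓
  (7,8) → (φ(7),φ(8)) = (6,9) ∈ E(G2) ✓
  (7,10) → (φ(7),φ(10)) = (5,9) ∈ E(G2) ✓
  (8,9) → (φ(8),φ(9)) = (2,6) ∈ E(G2) ✓
All 20 edges of G1 map to edges of G2, and |E(G1)| = |E(G2)| = 20, so φ is a bijection on edges as well as vertices. Hence G1 ≅ G2.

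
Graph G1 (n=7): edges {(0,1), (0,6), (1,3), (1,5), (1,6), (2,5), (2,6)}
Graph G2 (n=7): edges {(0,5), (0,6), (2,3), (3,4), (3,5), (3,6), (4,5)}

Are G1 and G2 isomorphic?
Yes, isomorphic

The graphs are isomorphic.
One valid mapping φ: V(G1) → V(G2): 0→4, 1→3, 2→0, 3→2, 4→1, 5→6, 6→5

Verify φ preserves adjacency — for each edge of G1, its image is an edge of G2:
  (0,1) → (φ(0),φ(1)) = (3,4) ∈ E(G2) ✓
  (0,6) → (φ(0),φ(6)) = (4,5) ∈ E(G2) ✓
  (1,3) → (φ(1),φ(3)) = (2,3) ∈ E(G2) ✓
  (1,5) → (φ(1),φ(5)) = (3,6) ∈ E(G2) ✓
  (1,6) → (φ(1),φ(6)) = (3,5) ∈ E(G2) ✓
  (2,5) → (φ(2),φ(5)) = (0,6) ∈ E(G2) ✓
  (2,6) → (φ(2),φ(6)) = (0,5) ∈ E(G2) ✓
All 7 edges of G1 map to edges of G2, and |E(G1)| = |E(G2)| = 7, so φ is a bijection on edges as well as vertices. Hence G1 ≅ G2.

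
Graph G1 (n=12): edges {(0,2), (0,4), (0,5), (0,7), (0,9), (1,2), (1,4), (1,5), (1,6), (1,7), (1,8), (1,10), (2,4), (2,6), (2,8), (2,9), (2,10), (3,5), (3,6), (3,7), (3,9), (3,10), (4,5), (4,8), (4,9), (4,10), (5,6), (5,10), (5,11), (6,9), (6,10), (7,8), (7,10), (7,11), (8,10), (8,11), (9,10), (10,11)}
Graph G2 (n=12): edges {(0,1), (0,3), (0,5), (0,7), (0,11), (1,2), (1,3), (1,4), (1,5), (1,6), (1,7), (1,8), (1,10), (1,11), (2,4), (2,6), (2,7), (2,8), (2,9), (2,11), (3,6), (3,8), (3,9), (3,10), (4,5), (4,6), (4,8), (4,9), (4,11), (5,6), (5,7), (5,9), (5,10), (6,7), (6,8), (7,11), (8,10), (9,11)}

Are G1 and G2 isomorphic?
Yes, isomorphic

The graphs are isomorphic.
One valid mapping φ: V(G1) → V(G2): 0→9, 1→6, 2→2, 3→0, 4→4, 5→5, 6→7, 7→3, 8→8, 9→11, 10→1, 11→10

Verify φ preserves adjacency — for each edge of G1, its image is an edge of G2:
  (0,2) → (φ(0),φ(2)) = (2,9) ∈ E(G2) ✓
  (0,4) → (φ(0),φ(4)) = (4,9) ∈ E(G2) ✓
  (0,5) → (φ(0),φ(5)) = (5,9) ∈ E(G2) ✓
  (0,7) → (φ(0),φ(7)) = (3,9) ∈ E(G2) ✓
  (0,9) → (φ(0),φ(9)) = (9,11) ∈ E(G2) ✓
  (1,2) → (φ(1),φ(2)) = (2,6) ∈ E(G2) ✓
  (1,4) → (φ(1),φ(4)) = (4,6) ∈ E(G2) ✓
  (1,5) → (φ(1),φ(5)) = (5,6) ∈ E(G2) ✓
  (1,6) → (φ(1),φ(6)) = (6,7) ∈ E(G2) ✓
  (1,7) → (φ(1),φ(7)) = (3,6) ∈ E(G2) ✓
  (1,8) → (φ(1),φ(8)) = (6,8) ∈ E(G2) ✓
  (1,10) → (φ(1),φ(10)) = (1,6) ∈ E(G2) ✓
  (2,4) → (φ(2),φ(4)) = (2,4) ∈ E(G2) ✓
  (2,6) → (φ(2),φ(6)) = (2,7) ∈ E(G2) ✓
  (2,8) → (φ(2),φ(8)) = (2,8) ∈ E(G2) ✓
  (2,9) → (φ(2),φ(9)) = (2,11) ∈ E(G2) ✓
  (2,10) → (φ(2),φ(10)) = (1,2) ∈ E(G2) ✓
  (3,5) → (φ(3),φ(5)) = (0,5) ∈ E(G2) ✓
  (3,6) → (φ(3),φ(6)) = (0,7) ∈ E(G2) ✓
  (3,7) → (φ(3),φ(7)) = (0,3) ∈ E(G2) ✓
  (3,9) → (φ(3),φ(9)) = (0,11) ∈ E(G2) ✓
  (3,10) → (φ(3),φ(10)) = (0,1) ∈ E(G2) ✓
  (4,5) → (φ(4),φ(5)) = (4,5) ∈ E(G2) ✓
  (4,8) → (φ(4),φ(8)) = (4,8) ∈ E(G2) ✓
  (4,9) → (φ(4),φ(9)) = (4,11) ∈ E(G2) ✓
  (4,10) → (φ(4),φ(10)) = (1,4) ∈ E(G2) ✓
  (5,6) → (φ(5),φ(6)) = (5,7) ∈ E(G2) ✓
  (5,10) → (φ(5),φ(10)) = (1,5) ∈ E(G2) ✓
  (5,11) → (φ(5),φ(11)) = (5,10) ∈ E(G2) ✓
  (6,9) → (φ(6),φ(9)) = (7,11) ∈ E(G2) ✓
  (6,10) → (φ(6),φ(10)) = (1,7) ∈ E(G2) ✓
  (7,8) → (φ(7),φ(8)) = (3,8) ∈ E(G2) ✓
  (7,10) → (φ(7),φ(10)) = (1,3) ∈ E(G2) ✓
  (7,11) → (φ(7),φ(11)) = (3,10) ∈ E(G2) ✓
  (8,10) → (φ(8),φ(10)) = (1,8) ∈ E(G2) ✓
  (8,11) → (φ(8),φ(11)) = (8,10) ∈ E(G2) ✓
  (9,10) → (φ(9),φ(10)) = (1,11) ∈ E(G2) ✓
  (10,11) → (φ(10),φ(11)) = (1,10) ∈ E(G2) ✓
All 38 edges of G1 map to edges of G2, and |E(G1)| = |E(G2)| = 38, so φ is a bijection on edges as well as vertices. Hence G1 ≅ G2.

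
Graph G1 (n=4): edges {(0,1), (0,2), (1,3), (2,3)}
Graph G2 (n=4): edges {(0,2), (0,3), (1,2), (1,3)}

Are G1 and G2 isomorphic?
Yes, isomorphic

The graphs are isomorphic.
One valid mapping φ: V(G1) → V(G2): 0→1, 1→2, 2→3, 3→0

Verify φ preserves adjacency — for each edge of G1, its image is an edge of G2:
  (0,1) → (φ(0),φ(1)) = (1,2) ∈ E(G2) ✓
  (0,2) → (φ(0),φ(2)) = (1,3) ∈ E(G2) ✓
  (1,3) → (φ(1),φ(3)) = (0,2) ∈ E(G2) ✓
  (2,3) → (φ(2),φ(3)) = (0,3) ∈ E(G2) ✓
All 4 edges of G1 map to edges of G2, and |E(G1)| = |E(G2)| = 4, so φ is a bijection on edges as well as vertices. Hence G1 ≅ G2.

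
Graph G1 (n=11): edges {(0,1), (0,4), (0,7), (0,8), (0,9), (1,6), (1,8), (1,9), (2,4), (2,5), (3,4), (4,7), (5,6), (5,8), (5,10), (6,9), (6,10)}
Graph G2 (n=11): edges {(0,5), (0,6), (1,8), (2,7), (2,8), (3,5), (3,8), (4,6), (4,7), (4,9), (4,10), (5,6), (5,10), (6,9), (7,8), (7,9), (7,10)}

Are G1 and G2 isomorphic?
Yes, isomorphic

The graphs are isomorphic.
One valid mapping φ: V(G1) → V(G2): 0→7, 1→4, 2→3, 3→1, 4→8, 5→5, 6→6, 7→2, 8→10, 9→9, 10→0

Verify φ preserves adjacency — for each edge of G1, its image is an edge of G2:
  (0,1) → (φ(0),φ(1)) = (4,7) ∈ E(G2) ✓
  (0,4) → (φ(0),φ(4)) = (7,8) ∈ E(G2) ✓
  (0,7) → (φ(0),φ(7)) = (2,7) ∈ E(G2) ✓
  (0,8) → (φ(0),φ(8)) = (7,10) ∈ E(G2) ✓
  (0,9) → (φ(0),φ(9)) = (7,9) ∈ E(G2) ✓
  (1,6) → (φ(1),φ(6)) = (4,6) ∈ E(G2) ✓
  (1,8) → (φ(1),φ(8)) = (4,10) ∈ E(G2) ✓
  (1,9) → (φ(1),φ(9)) = (4,9) ∈ E(G2) ✓
  (2,4) → (φ(2),φ(4)) = (3,8) ∈ E(G2) ✓
  (2,5) → (φ(2),φ(5)) = (3,5) ∈ E(G2) ✓
  (3,4) → (φ(3),φ(4)) = (1,8) ∈ E(G2) ✓
  (4,7) → (φ(4),φ(7)) = (2,8) ∈ E(G2) ✓
  (5,6) → (φ(5),φ(6)) = (5,6) ∈ E(G2) ✓
  (5,8) → (φ(5),φ(8)) = (5,10) ∈ E(G2) ✓
  (5,10) → (φ(5),φ(10)) = (0,5) ∈ E(G2) ✓
  (6,9) → (φ(6),φ(9)) = (6,9) ∈ E(G2) ✓
  (6,10) → (φ(6),φ(10)) = (0,6) ∈ E(G2) ✓
All 17 edges of G1 map to edges of G2, and |E(G1)| = |E(G2)| = 17, so φ is a bijection on edges as well as vertices. Hence G1 ≅ G2.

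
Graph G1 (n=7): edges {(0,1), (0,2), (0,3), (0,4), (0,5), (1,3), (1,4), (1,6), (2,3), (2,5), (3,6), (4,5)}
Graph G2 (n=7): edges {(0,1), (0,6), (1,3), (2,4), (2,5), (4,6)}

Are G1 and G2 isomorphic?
No, not isomorphic

The graphs are NOT isomorphic.

Counting triangles (3-cliques): G1 has 6, G2 has 0.
Triangle count is an isomorphism invariant, so differing triangle counts rule out isomorphism.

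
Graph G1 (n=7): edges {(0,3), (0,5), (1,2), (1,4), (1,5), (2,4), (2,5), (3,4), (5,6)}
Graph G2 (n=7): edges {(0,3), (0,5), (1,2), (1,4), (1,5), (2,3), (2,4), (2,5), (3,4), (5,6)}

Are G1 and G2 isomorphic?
No, not isomorphic

The graphs are NOT isomorphic.

Counting edges: G1 has 9 edge(s); G2 has 10 edge(s).
Edge count is an isomorphism invariant (a bijection on vertices induces a bijection on edges), so differing edge counts rule out isomorphism.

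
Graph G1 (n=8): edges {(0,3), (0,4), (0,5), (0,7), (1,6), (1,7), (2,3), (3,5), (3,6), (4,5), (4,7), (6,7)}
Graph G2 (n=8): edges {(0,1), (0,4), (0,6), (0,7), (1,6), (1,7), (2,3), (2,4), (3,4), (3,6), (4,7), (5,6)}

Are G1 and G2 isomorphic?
Yes, isomorphic

The graphs are isomorphic.
One valid mapping φ: V(G1) → V(G2): 0→0, 1→2, 2→5, 3→6, 4→7, 5→1, 6→3, 7→4

Verify φ preserves adjacency — for each edge of G1, its image is an edge of G2:
  (0,3) → (φ(0),φ(3)) = (0,6) ∈ E(G2) ✓
  (0,4) → (φ(0),φ(4)) = (0,7) ∈ E(G2) ✓
  (0,5) → (φ(0),φ(5)) = (0,1) ∈ E(G2) ✓
  (0,7) → (φ(0),φ(7)) = (0,4) ∈ E(G2) ✓
  (1,6) → (φ(1),φ(6)) = (2,3) ∈ E(G2) ✓
  (1,7) → (φ(1),φ(7)) = (2,4) ∈ E(G2) ✓
  (2,3) → (φ(2),φ(3)) = (5,6) ∈ E(G2) ✓
  (3,5) → (φ(3),φ(5)) = (1,6) ∈ E(G2) ✓
  (3,6) → (φ(3),φ(6)) = (3,6) ∈ E(G2) ✓
  (4,5) → (φ(4),φ(5)) = (1,7) ∈ E(G2) ✓
  (4,7) → (φ(4),φ(7)) = (4,7) ∈ E(G2) ✓
  (6,7) → (φ(6),φ(7)) = (3,4) ∈ E(G2) ✓
All 12 edges of G1 map to edges of G2, and |E(G1)| = |E(G2)| = 12, so φ is a bijection on edges as well as vertices. Hence G1 ≅ G2.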